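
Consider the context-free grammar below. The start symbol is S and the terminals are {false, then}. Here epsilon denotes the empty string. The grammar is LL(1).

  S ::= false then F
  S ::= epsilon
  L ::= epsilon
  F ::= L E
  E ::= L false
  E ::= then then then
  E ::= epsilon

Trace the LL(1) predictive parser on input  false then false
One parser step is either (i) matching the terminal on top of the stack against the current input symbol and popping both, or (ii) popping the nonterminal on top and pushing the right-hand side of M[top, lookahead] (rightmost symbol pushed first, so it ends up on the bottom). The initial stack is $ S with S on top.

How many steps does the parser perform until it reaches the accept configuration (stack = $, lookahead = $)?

step 1: stack=$ S  input=false then false $  — expand S ::= false then F
step 2: stack=$ F then false  input=false then false $  — match false
step 3: stack=$ F then  input=then false $  — match then
step 4: stack=$ F  input=false $  — expand F ::= L E
step 5: stack=$ E L  input=false $  — expand L ::= epsilon
step 6: stack=$ E  input=false $  — expand E ::= L false
step 7: stack=$ false L  input=false $  — expand L ::= epsilon
step 8: stack=$ false  input=false $  — match false
Accept reached after 8 steps.

8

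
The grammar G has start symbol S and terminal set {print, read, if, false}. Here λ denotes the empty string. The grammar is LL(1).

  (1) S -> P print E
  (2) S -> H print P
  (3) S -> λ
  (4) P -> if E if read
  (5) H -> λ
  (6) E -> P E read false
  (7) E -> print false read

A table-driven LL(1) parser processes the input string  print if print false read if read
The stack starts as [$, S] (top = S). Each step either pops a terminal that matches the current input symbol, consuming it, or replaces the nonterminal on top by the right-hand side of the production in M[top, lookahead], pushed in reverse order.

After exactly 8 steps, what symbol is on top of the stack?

step 1: stack=$ S  input=print if print false read if read $  — expand S -> H print P
step 2: stack=$ P print H  input=print if print false read if read $  — expand H -> λ
step 3: stack=$ P print  input=print if print false read if read $  — match print
step 4: stack=$ P  input=if print false read if read $  — expand P -> if E if read
step 5: stack=$ read if E if  input=if print false read if read $  — match if
step 6: stack=$ read if E  input=print false read if read $  — expand E -> print false read
step 7: stack=$ read if read false print  input=print false read if read $  — match print
step 8: stack=$ read if read false  input=false read if read $  — match false
Stack after step 8: $ read if read (top = read).

read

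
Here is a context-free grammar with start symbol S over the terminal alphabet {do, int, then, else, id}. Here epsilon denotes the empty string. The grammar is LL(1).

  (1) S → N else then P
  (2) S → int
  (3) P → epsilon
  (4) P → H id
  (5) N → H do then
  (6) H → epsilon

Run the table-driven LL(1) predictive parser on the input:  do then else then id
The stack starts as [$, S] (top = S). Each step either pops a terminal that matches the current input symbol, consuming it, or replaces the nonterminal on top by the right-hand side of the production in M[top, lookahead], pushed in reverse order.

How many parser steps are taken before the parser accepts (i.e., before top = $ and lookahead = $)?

step 1: stack=$ S  input=do then else then id $  — expand S → N else then P
step 2: stack=$ P then else N  input=do then else then id $  — expand N → H do then
step 3: stack=$ P then else then do H  input=do then else then id $  — expand H → epsilon
step 4: stack=$ P then else then do  input=do then else then id $  — match do
step 5: stack=$ P then else then  input=then else then id $  — match then
step 6: stack=$ P then else  input=else then id $  — match else
step 7: stack=$ P then  input=then id $  — match then
step 8: stack=$ P  input=id $  — expand P → H id
step 9: stack=$ id H  input=id $  — expand H → epsilon
step 10: stack=$ id  input=id $  — match id
Accept reached after 10 steps.

10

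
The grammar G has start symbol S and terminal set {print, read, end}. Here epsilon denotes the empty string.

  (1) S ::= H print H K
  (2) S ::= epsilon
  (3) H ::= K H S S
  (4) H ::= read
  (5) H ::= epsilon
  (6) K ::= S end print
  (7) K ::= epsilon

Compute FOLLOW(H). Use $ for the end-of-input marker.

FIRST(S): from S::=H print H K we get {end, print, read}; from S::=epsilon we get {epsilon}. So FIRST(S) = {epsilon, end, print, read}.
FIRST(K): from K::=S end print we get {end, print, read}; from K::=epsilon we get {epsilon}. So FIRST(K) = {epsilon, end, print, read}.
FIRST(H): from H::=K H S S we get {epsilon, end, print, read}; from H::=read we get {read}; from H::=epsilon we get {epsilon}. So FIRST(H) = {epsilon, end, print, read}.
FOLLOW(S) includes $ since S is the start symbol.
FOLLOW(S): in H::=K H S S (occurrence 1), S is followed by S with FIRST {epsilon, end, print, read}; in H::=K H S S (occurrence 1), the suffix after S is nullable, so FOLLOW(S) ⊇ FOLLOW(H) = {$, end, print, read}; in H::=K H S S (occurrence 2), the suffix after S is empty, so FOLLOW(S) ⊇ FOLLOW(H) = {$, end, print, read}; in K::=S end print, S is followed by end print with FIRST {end}. Thus FOLLOW(S) = {$, end, print, read}.
FOLLOW(H): in S::=H print H K (occurrence 1), H is followed by print H K with FIRST {print}; in S::=H print H K (occurrence 2), H is followed by K with FIRST {epsilon, end, print, read}; in S::=H print H K (occurrence 2), the suffix after H is nullable, so FOLLOW(H) ⊇ FOLLOW(S) = {$, end, print, read}; in H::=K H S S, H is followed by S S with FIRST {epsilon, end, print, read}; in H::=K H S S, the suffix after H is nullable (adds nothing new). Thus FOLLOW(H) = {$, end, print, read}.
FOLLOW(K): in S::=H print H K, the suffix after K is empty, so FOLLOW(K) ⊇ FOLLOW(S) = {$, end, print, read}; in H::=K H S S, K is followed by H S S with FIRST {epsilon, end, print, read}; in H::=K H S S, the suffix after K is nullable, so FOLLOW(K) ⊇ FOLLOW(H) = {$, end, print, read}. Thus FOLLOW(K) = {$, end, print, read}.

{$, end, print, read}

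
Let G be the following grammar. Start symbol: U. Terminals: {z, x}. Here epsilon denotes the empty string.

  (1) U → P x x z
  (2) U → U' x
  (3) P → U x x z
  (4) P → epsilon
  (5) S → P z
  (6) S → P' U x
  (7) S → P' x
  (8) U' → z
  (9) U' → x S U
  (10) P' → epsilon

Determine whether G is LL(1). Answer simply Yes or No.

No

FIRST(U) = {x, z}
FIRST(P) = {epsilon, x, z}
FIRST(S) = {x, z}
FIRST(U') = {x, z}
FIRST(P') = {epsilon}
FOLLOW(U) = {$, x}
FOLLOW(P) = {x, z}
FOLLOW(S) = {x, z}
FOLLOW(U') = {x}
FOLLOW(P') = {x, z}
Cell M[P, x] receives both P → U x x z and P → epsilon — the grammar is not LL(1).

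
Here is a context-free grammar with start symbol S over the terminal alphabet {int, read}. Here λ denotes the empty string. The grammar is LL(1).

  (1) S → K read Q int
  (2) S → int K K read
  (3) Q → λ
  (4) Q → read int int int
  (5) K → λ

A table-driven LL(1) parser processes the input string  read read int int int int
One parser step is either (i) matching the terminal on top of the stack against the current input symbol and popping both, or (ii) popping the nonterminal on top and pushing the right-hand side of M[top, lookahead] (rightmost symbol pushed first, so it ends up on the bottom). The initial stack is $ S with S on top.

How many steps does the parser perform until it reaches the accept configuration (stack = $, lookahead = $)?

     Stack                   Input                        Action
  1  $ S                     read read int int int int $  expand S → K read Q int
  2  $ int Q read K          read read int int int int $  expand K → λ
  3  $ int Q read            read read int int int int $  match read
  4  $ int Q                 read int int int int $       expand Q → read int int int
  5  $ int int int int read  read int int int int $       match read
  6  $ int int int int       int int int int $            match int
  7  $ int int int           int int int $                match int
  8  $ int int               int int $                    match int
  9  $ int                   int $                        match int
Accept reached after 9 steps.

9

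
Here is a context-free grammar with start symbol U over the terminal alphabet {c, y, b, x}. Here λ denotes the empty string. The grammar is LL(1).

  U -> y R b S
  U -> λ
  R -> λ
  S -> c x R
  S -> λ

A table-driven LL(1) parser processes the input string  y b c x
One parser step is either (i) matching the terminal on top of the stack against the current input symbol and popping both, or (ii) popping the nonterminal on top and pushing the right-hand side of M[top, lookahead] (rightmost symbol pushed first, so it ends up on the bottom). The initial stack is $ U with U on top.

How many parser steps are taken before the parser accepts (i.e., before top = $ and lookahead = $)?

step 1: stack=$ U  input=y b c x $  — expand U -> y R b S
step 2: stack=$ S b R y  input=y b c x $  — match y
step 3: stack=$ S b R  input=b c x $  — expand R -> λ
step 4: stack=$ S b  input=b c x $  — match b
step 5: stack=$ S  input=c x $  — expand S -> c x R
step 6: stack=$ R x c  input=c x $  — match c
step 7: stack=$ R x  input=x $  — match x
step 8: stack=$ R  input=$  — expand R -> λ
Accept reached after 8 steps.

8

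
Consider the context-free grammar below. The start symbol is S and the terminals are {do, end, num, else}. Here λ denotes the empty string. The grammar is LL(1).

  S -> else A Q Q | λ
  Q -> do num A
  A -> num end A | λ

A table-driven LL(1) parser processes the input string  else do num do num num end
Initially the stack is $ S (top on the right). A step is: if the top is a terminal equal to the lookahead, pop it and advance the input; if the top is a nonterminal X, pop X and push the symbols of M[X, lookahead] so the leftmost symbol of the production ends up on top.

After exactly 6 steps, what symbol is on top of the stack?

step 1: stack=$ S  input=else do num do num num end $  — expand S -> else A Q Q
step 2: stack=$ Q Q A else  input=else do num do num num end $  — match else
step 3: stack=$ Q Q A  input=do num do num num end $  — expand A -> λ
step 4: stack=$ Q Q  input=do num do num num end $  — expand Q -> do num A
step 5: stack=$ Q A num do  input=do num do num num end $  — match do
step 6: stack=$ Q A num  input=num do num num end $  — match num
Stack after step 6: $ Q A (top = A).

A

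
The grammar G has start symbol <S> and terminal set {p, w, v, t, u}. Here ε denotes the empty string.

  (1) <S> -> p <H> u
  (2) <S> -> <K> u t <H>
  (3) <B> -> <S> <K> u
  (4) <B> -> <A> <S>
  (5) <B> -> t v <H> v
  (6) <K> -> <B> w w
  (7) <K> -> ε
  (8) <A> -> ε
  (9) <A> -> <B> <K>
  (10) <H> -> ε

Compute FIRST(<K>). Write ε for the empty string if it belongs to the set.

{ε, p, t, u}

FIRST(<H>) = {ε}
FIRST(<S>) = {p, t, u}  (via <K> u t <H>)
FIRST(<B>) = {p, t, u}  (via <S> <K> u, <A> <S>)
FIRST(<K>) = {ε, p, t, u}  (via <B> w w)
FIRST(<A>) = {ε, p, t, u}  (via <B> <K>)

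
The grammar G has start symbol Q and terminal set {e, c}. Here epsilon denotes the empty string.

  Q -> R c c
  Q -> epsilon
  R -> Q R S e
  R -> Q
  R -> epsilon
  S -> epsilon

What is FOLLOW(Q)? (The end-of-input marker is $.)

FIRST(S): from S->epsilon we get {epsilon}. So FIRST(S) = {epsilon}.
FIRST(Q): from Q->R c c we get {c, e}; from Q->epsilon we get {epsilon}. So FIRST(Q) = {epsilon, c, e}.
FIRST(R): from R->Q R S e we get {c, e}; from R->Q we get {epsilon, c, e}; from R->epsilon we get {epsilon}. So FIRST(R) = {epsilon, c, e}.
FOLLOW(Q) includes $ since Q is the start symbol.
FOLLOW(R): in Q->R c c, R is followed by c c with FIRST {c}; in R->Q R S e, R is followed by S e with FIRST {e}. Thus FOLLOW(R) = {c, e}.
FOLLOW(Q): in R->Q R S e, Q is followed by R S e with FIRST {c, e}; in R->Q, the suffix after Q is empty, so FOLLOW(Q) ⊇ FOLLOW(R) = {c, e}. Thus FOLLOW(Q) = {$, c, e}.
FOLLOW(S): in R->Q R S e, S is followed by e with FIRST {e}. Thus FOLLOW(S) = {e}.

{$, c, e}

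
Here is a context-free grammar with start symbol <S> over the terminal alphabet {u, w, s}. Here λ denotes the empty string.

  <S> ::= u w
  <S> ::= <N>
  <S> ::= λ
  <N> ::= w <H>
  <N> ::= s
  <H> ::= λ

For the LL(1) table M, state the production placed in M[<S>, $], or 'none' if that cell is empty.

FIRST(<N>): from <N>::=w <H> we get {w}; from <N>::=s we get {s}. So FIRST(<N>) = {s, w}.
FIRST(<H>): from <H>::=λ we get {λ}. So FIRST(<H>) = {λ}.
FIRST(<S>): from <S>::=u w we get {u}; from <S>::=<N> we get {s, w}; from <S>::=λ we get {λ}. So FIRST(<S>) = {λ, s, u, w}.
FOLLOW(<S>) includes $ since <S> is the start symbol.
FOLLOW(<S>): <S> appears on no right-hand side. Thus FOLLOW(<S>) = {$}.
For <S> ::= u w: FIRST(u w) = {u}, so it goes in M[<S>, t] for t ∈ {u}.
For <S> ::= <N>: FIRST(<N>) = {s, w}, so it goes in M[<S>, t] for t ∈ {s, w}.
For <S> ::= λ: FIRST(λ) = {λ}, so it goes in M[<S>, t] for t ∈ {}; since λ ∈ FIRST, also for every t ∈ FOLLOW(<S>) = {$}.

<S> ::= λ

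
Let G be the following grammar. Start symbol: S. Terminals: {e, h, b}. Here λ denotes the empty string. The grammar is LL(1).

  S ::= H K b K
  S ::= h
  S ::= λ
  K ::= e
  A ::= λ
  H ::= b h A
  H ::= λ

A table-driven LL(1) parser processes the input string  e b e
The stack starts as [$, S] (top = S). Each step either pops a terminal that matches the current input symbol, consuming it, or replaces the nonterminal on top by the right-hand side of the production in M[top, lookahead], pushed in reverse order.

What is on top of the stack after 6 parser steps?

step 1: stack=$ S  input=e b e $  — expand S ::= H K b K
step 2: stack=$ K b K H  input=e b e $  — expand H ::= λ
step 3: stack=$ K b K  input=e b e $  — expand K ::= e
step 4: stack=$ K b e  input=e b e $  — match e
step 5: stack=$ K b  input=b e $  — match b
step 6: stack=$ K  input=e $  — expand K ::= e
Stack after step 6: $ e (top = e).

e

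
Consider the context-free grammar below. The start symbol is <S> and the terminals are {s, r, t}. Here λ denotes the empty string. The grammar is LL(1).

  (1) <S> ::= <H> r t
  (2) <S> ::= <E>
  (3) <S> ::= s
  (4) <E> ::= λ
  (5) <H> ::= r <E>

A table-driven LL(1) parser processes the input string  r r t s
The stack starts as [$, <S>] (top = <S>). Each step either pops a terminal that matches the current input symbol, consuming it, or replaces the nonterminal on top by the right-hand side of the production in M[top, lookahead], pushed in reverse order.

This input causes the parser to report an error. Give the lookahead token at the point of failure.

s

     Stack        Input      Action
  1  $ <S>        r r t s $  expand <S> ::= <H> r t
  2  $ t r <H>    r r t s $  expand <H> ::= r <E>
  3  $ t r <E> r  r r t s $  match r
  4  $ t r <E>    r t s $    expand <E> ::= λ
  5  $ t r        r t s $    match r
  6  $ t          t s $      match t
  7  $            s $        error: stack empty but input remains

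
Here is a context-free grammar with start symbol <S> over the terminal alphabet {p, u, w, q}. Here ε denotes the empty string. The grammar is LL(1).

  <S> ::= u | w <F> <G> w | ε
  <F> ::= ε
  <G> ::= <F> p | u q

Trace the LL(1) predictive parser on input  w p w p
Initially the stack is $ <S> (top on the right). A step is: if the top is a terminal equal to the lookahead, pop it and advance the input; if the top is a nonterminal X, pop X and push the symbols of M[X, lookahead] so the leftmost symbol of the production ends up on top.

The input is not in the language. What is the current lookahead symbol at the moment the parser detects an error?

step 1: stack=$ <S>  input=w p w p $  — expand <S> ::= w <F> <G> w
step 2: stack=$ w <G> <F> w  input=w p w p $  — match w
step 3: stack=$ w <G> <F>  input=p w p $  — expand <F> ::= ε
step 4: stack=$ w <G>  input=p w p $  — expand <G> ::= <F> p
step 5: stack=$ w p <F>  input=p w p $  — expand <F> ::= ε
step 6: stack=$ w p  input=p w p $  — match p
step 7: stack=$ w  input=w p $  — match w
step 8: stack=$  input=p $  — error: stack empty but input remains

p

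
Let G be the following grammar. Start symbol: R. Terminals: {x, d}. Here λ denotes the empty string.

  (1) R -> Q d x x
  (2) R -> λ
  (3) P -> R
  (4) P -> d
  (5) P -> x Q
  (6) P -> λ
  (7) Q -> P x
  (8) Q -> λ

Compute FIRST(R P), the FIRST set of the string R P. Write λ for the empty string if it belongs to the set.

{λ, d, x}

FIRST(R): from R->Q d x x we get {d, x}; from R->λ we get {λ}. So FIRST(R) = {λ, d, x}.
FIRST(P): from P->R we get {λ, d, x}; from P->d we get {d}; from P->x Q we get {x}; from P->λ we get {λ}. So FIRST(P) = {λ, d, x}.
FIRST(Q): from Q->P x we get {d, x}; from Q->λ we get {λ}. So FIRST(Q) = {λ, d, x}.
FIRST(R P): take FIRST of each symbol in turn, carrying on past any symbol whose FIRST contains λ; result {λ, d, x}.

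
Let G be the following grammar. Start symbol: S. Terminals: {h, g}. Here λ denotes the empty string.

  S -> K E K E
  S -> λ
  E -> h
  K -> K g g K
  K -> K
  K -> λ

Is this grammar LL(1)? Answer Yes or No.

FIRST(S) = {λ, g, h}
FIRST(E) = {h}
FIRST(K) = {λ, g}
FOLLOW(S) = {$}
FOLLOW(E) = {$, g, h}
FOLLOW(K) = {g, h}
Cell M[K, g] receives both K -> K g g K and K -> K and K -> λ — the grammar is not LL(1).

No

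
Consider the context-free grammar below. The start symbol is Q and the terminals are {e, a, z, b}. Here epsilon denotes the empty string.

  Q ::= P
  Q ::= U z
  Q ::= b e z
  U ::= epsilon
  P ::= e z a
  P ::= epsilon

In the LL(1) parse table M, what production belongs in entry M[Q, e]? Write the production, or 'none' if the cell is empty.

Q ::= P

FIRST(U) = {epsilon}
FIRST(P) = {epsilon, e}
FIRST(Q) = {epsilon, b, e, z}  (via P, U z)
FOLLOW(Q) includes $ since Q is the start symbol.
FOLLOW(Q): Q appears on no right-hand side. Thus FOLLOW(Q) = {$}.
For Q ::= P: FIRST(P) = {epsilon, e}, so it goes in M[Q, t] for t ∈ {e}; since epsilon ∈ FIRST, also for every t ∈ FOLLOW(Q) = {$}.
For Q ::= U z: FIRST(U z) = {z}, so it goes in M[Q, t] for t ∈ {z}.
For Q ::= b e z: FIRST(b e z) = {b}, so it goes in M[Q, t] for t ∈ {b}.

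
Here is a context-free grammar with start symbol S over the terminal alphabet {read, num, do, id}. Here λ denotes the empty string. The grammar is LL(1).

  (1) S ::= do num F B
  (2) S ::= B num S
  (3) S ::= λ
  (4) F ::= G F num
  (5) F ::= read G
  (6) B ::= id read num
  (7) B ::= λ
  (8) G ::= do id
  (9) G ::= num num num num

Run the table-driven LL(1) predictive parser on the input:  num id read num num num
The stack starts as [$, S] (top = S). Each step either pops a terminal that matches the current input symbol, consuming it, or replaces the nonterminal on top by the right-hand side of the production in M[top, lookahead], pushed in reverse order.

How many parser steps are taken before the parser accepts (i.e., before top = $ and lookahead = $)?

      Stack                Input                      Action
   1  $ S                  num id read num num num $  expand S ::= B num S
   2  $ S num B            num id read num num num $  expand B ::= λ
   3  $ S num              num id read num num num $  match num
   4  $ S                  id read num num num $      expand S ::= B num S
   5  $ S num B            id read num num num $      expand B ::= id read num
   6  $ S num num read id  id read num num num $      match id
   7  $ S num num read     read num num num $         match read
   8  $ S num num          num num num $              match num
   9  $ S num              num num $                  match num
  10  $ S                  num $                      expand S ::= B num S
  11  $ S num B            num $                      expand B ::= λ
  12  $ S num              num $                      match num
  13  $ S                  $                          expand S ::= λ
Accept reached after 13 steps.

13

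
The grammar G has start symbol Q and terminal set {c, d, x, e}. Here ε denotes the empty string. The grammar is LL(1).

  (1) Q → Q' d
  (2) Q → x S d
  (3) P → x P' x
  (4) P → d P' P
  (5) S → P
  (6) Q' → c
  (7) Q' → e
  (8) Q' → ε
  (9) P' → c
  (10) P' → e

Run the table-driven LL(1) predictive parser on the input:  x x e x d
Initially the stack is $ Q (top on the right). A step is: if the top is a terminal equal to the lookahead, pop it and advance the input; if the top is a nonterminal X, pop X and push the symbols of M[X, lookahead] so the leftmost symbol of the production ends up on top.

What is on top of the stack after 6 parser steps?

     Stack       Input        Action
  1  $ Q         x x e x d $  expand Q → x S d
  2  $ d S x     x x e x d $  match x
  3  $ d S       x e x d $    expand S → P
  4  $ d P       x e x d $    expand P → x P' x
  5  $ d x P' x  x e x d $    match x
  6  $ d x P'    e x d $      expand P' → e
Stack after step 6: $ d x e (top = e).

e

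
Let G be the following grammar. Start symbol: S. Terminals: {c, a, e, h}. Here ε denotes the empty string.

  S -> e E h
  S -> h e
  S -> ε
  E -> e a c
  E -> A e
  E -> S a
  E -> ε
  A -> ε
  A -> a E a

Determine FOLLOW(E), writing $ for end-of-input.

{a, h}

FIRST(S): from S->e E h we get {e}; from S->h e we get {h}; from S->ε we get {ε}. So FIRST(S) = {ε, e, h}.
FIRST(A): from A->ε we get {ε}; from A->a E a we get {a}. So FIRST(A) = {ε, a}.
FIRST(E): from E->e a c we get {e}; from E->A e we get {a, e}; from E->S a we get {a, e, h}; from E->ε we get {ε}. So FIRST(E) = {ε, a, e, h}.
FOLLOW(S) includes $ since S is the start symbol.
FOLLOW(S): in E->S a, S is followed by a with FIRST {a}. Thus FOLLOW(S) = {$, a}.
FOLLOW(E): in S->e E h, E is followed by h with FIRST {h}; in A->a E a, E is followed by a with FIRST {a}. Thus FOLLOW(E) = {a, h}.
FOLLOW(A): in E->A e, A is followed by e with FIRST {e}. Thus FOLLOW(A) = {e}.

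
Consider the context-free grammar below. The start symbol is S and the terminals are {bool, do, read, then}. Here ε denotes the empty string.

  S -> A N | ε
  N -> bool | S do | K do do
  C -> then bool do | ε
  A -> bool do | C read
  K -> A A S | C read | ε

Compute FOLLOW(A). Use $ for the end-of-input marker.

{bool, do, read, then}

FIRST(C) = {ε, then}
FIRST(A) = {bool, read, then}  (via C read)
FIRST(S) = {ε, bool, read, then}  (via A N)
FIRST(K) = {ε, bool, read, then}  (via A A S, C read)
FIRST(N) = {bool, do, read, then}  (via S do, K do do)
FOLLOW(S) includes $ since S is the start symbol.
FOLLOW(C): in A->C read, C is followed by read with FIRST {read}; in K->C read, C is followed by read with FIRST {read}. Thus FOLLOW(C) = {read}.
FOLLOW(K): in N->K do do, K is followed by do do with FIRST {do}. Thus FOLLOW(K) = {do}.
FOLLOW(S): in N->S do, S is followed by do with FIRST {do}; in K->A A S, the suffix after S is empty, so FOLLOW(S) ⊇ FOLLOW(K) = {do}. Thus FOLLOW(S) = {$, do}.
FOLLOW(N): in S->A N, the suffix after N is empty, so FOLLOW(N) ⊇ FOLLOW(S) = {$, do}. Thus FOLLOW(N) = {$, do}.
FOLLOW(A): in S->A N, A is followed by N with FIRST {bool, do, read, then}; in K->A A S (occurrence 1), A is followed by A S with FIRST {bool, read, then}; in K->A A S (occurrence 2), A is followed by S with FIRST {ε, bool, read, then}; in K->A A S (occurrence 2), the suffix after A is nullable, so FOLLOW(A) ⊇ FOLLOW(K) = {do}. Thus FOLLOW(A) = {bool, do, read, then}.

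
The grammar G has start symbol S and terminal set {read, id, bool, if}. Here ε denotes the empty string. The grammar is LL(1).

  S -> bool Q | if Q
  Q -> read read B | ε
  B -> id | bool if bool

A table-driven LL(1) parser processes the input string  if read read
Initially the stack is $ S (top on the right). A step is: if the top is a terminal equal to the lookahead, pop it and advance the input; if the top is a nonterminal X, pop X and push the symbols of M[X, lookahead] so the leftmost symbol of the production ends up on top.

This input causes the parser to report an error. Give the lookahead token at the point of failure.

step 1: stack=$ S  input=if read read $  — expand S -> if Q
step 2: stack=$ Q if  input=if read read $  — match if
step 3: stack=$ Q  input=read read $  — expand Q -> read read B
step 4: stack=$ B read read  input=read read $  — match read
step 5: stack=$ B read  input=read $  — match read
step 6: stack=$ B  input=$  — error: M[B, $] is empty

$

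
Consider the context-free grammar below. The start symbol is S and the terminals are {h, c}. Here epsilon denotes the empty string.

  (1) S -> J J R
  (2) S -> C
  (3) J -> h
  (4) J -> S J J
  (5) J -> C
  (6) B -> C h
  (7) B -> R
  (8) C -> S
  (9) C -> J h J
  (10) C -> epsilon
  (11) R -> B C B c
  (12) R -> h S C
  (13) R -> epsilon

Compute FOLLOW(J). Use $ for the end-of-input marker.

FIRST(S) = {epsilon, c, h}  (via J J R, C)
FIRST(J) = {epsilon, c, h}  (via S J J, C)
FIRST(C) = {epsilon, c, h}  (via S, J h J)
FIRST(B) = {epsilon, c, h}  (via C h, R)
FIRST(R) = {epsilon, c, h}  (via B C B c)
FOLLOW(S) includes $ since S is the start symbol.
FOLLOW(B): in R->B C B c (occurrence 1), B is followed by C B c with FIRST {c, h}; in R->B C B c (occurrence 2), B is followed by c with FIRST {c}. Thus FOLLOW(B) = {c, h}.
FOLLOW(S): in J->S J J, S is followed by J J with FIRST {epsilon, c, h}; in J->S J J, the suffix after S is nullable, so FOLLOW(S) ⊇ FOLLOW(J) = {$, c, h}; in C->S, the suffix after S is empty, so FOLLOW(S) ⊇ FOLLOW(C) = {$, c, h}; in R->h S C, S is followed by C with FIRST {epsilon, c, h}; in R->h S C, the suffix after S is nullable, so FOLLOW(S) ⊇ FOLLOW(R) = {$, c, h}. Thus FOLLOW(S) = {$, c, h}.
FOLLOW(R): in S->J J R, the suffix after R is empty, so FOLLOW(R) ⊇ FOLLOW(S) = {$, c, h}; in B->R, the suffix after R is empty, so FOLLOW(R) ⊇ FOLLOW(B) = {c, h}. Thus FOLLOW(R) = {$, c, h}.
FOLLOW(J): in S->J J R (occurrence 1), J is followed by J R with FIRST {epsilon, c, h}; in S->J J R (occurrence 1), the suffix after J is nullable, so FOLLOW(J) ⊇ FOLLOW(S) = {$, c, h}; in S->J J R (occurrence 2), J is followed by R with FIRST {epsilon, c, h}; in S->J J R (occurrence 2), the suffix after J is nullable, so FOLLOW(J) ⊇ FOLLOW(S) = {$, c, h}; in J->S J J (occurrence 1), J is followed by J with FIRST {epsilon, c, h}; in J->S J J (occurrence 1), the suffix after J is nullable (adds nothing new); in J->S J J (occurrence 2), the suffix after J is empty (adds nothing new); in C->J h J (occurrence 1), J is followed by h J with FIRST {h}; in C->J h J (occurrence 2), the suffix after J is empty, so FOLLOW(J) ⊇ FOLLOW(C) = {$, c, h}. Thus FOLLOW(J) = {$, c, h}.
FOLLOW(C): in S->C, the suffix after C is empty, so FOLLOW(C) ⊇ FOLLOW(S) = {$, c, h}; in J->C, the suffix after C is empty, so FOLLOW(C) ⊇ FOLLOW(J) = {$, c, h}; in B->C h, C is followed by h with FIRST {h}; in R->B C B c, C is followed by B c with FIRST {c, h}; in R->h S C, the suffix after C is empty, so FOLLOW(C) ⊇ FOLLOW(R) = {$, c, h}. Thus FOLLOW(C) = {$, c, h}.

{$, c, h}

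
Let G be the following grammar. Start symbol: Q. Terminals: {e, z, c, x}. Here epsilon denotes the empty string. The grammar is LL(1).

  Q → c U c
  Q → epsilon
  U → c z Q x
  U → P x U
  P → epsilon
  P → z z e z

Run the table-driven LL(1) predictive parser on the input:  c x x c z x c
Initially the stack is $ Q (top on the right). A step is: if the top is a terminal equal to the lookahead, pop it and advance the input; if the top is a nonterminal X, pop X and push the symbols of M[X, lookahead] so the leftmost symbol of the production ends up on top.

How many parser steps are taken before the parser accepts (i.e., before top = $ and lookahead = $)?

14

      Stack        Input            Action
   1  $ Q          c x x c z x c $  expand Q → c U c
   2  $ c U c      c x x c z x c $  match c
   3  $ c U        x x c z x c $    expand U → P x U
   4  $ c U x P    x x c z x c $    expand P → epsilon
   5  $ c U x      x x c z x c $    match x
   6  $ c U        x c z x c $      expand U → P x U
   7  $ c U x P    x c z x c $      expand P → epsilon
   8  $ c U x      x c z x c $      match x
   9  $ c U        c z x c $        expand U → c z Q x
  10  $ c x Q z c  c z x c $        match c
  11  $ c x Q z    z x c $          match z
  12  $ c x Q      x c $            expand Q → epsilon
  13  $ c x        x c $            match x
  14  $ c          c $              match c
Accept reached after 14 steps.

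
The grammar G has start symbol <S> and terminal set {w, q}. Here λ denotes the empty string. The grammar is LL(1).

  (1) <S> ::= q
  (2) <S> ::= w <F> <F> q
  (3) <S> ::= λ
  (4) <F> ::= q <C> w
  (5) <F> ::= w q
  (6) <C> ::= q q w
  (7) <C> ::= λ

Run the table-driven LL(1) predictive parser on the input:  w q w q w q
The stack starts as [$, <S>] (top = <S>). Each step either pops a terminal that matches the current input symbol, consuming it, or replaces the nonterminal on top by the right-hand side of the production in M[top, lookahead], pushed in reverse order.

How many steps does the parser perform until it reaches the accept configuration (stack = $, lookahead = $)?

11

      Stack            Input          Action
   1  $ <S>            w q w q w q $  expand <S> ::= w <F> <F> q
   2  $ q <F> <F> w    w q w q w q $  match w
   3  $ q <F> <F>      q w q w q $    expand <F> ::= q <C> w
   4  $ q <F> w <C> q  q w q w q $    match q
   5  $ q <F> w <C>    w q w q $      expand <C> ::= λ
   6  $ q <F> w        w q w q $      match w
   7  $ q <F>          q w q $        expand <F> ::= q <C> w
   8  $ q w <C> q      q w q $        match q
   9  $ q w <C>        w q $          expand <C> ::= λ
  10  $ q w            w q $          match w
  11  $ q              q $            match q
Accept reached after 11 steps.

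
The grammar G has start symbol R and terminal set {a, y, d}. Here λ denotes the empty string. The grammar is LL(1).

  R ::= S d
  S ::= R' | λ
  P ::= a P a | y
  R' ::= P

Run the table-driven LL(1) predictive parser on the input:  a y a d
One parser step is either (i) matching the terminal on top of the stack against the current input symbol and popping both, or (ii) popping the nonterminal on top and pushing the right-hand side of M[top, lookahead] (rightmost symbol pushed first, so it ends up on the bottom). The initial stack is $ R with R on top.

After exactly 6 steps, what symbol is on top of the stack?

y

     Stack      Input      Action
  1  $ R        a y a d $  expand R ::= S d
  2  $ d S      a y a d $  expand S ::= R'
  3  $ d R'     a y a d $  expand R' ::= P
  4  $ d P      a y a d $  expand P ::= a P a
  5  $ d a P a  a y a d $  match a
  6  $ d a P    y a d $    expand P ::= y
Stack after step 6: $ d a y (top = y).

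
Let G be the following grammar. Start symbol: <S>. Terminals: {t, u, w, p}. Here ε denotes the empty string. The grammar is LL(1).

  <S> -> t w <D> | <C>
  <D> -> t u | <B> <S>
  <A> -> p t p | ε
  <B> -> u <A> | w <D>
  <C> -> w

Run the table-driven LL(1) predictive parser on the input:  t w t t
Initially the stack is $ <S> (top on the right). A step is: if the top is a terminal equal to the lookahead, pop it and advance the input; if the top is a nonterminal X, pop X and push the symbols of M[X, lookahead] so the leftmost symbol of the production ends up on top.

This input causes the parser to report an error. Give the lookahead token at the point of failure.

step 1: stack=$ <S>  input=t w t t $  — expand <S> -> t w <D>
step 2: stack=$ <D> w t  input=t w t t $  — match t
step 3: stack=$ <D> w  input=w t t $  — match w
step 4: stack=$ <D>  input=t t $  — expand <D> -> t u
step 5: stack=$ u t  input=t t $  — match t
step 6: stack=$ u  input=t $  — error: top is terminal u but lookahead is t

t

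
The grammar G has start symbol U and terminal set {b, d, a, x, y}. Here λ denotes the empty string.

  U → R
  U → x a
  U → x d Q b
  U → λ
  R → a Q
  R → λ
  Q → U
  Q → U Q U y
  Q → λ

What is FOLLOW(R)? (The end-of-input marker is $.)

FIRST(R) = {λ, a}
FIRST(U) = {λ, a, x}  (via R)
FIRST(Q) = {λ, a, x, y}  (via U, U Q U y)
FOLLOW(U) includes $ since U is the start symbol.
FOLLOW(U): in Q→U, the suffix after U is empty, so FOLLOW(U) ⊇ FOLLOW(Q) = {$, a, b, x, y}; in Q→U Q U y (occurrence 1), U is followed by Q U y with FIRST {a, x, y}; in Q→U Q U y (occurrence 2), U is followed by y with FIRST {y}. Thus FOLLOW(U) = {$, a, b, x, y}.
FOLLOW(R): in U→R, the suffix after R is empty, so FOLLOW(R) ⊇ FOLLOW(U) = {$, a, b, x, y}. Thus FOLLOW(R) = {$, a, b, x, y}.
FOLLOW(Q): in U→x d Q b, Q is followed by b with FIRST {b}; in R→a Q, the suffix after Q is empty, so FOLLOW(Q) ⊇ FOLLOW(R) = {$, a, b, x, y}; in Q→U Q U y, Q is followed by U y with FIRST {a, x, y}. Thus FOLLOW(Q) = {$, a, b, x, y}.

{$, a, b, x, y}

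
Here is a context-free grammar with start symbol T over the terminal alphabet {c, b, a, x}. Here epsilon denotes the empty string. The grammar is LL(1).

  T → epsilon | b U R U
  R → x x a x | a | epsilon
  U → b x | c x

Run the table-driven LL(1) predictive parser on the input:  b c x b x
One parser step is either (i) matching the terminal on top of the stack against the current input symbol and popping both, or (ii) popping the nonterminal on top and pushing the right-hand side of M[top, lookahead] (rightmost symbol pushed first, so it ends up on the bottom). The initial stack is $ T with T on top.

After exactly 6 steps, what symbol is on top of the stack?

U

     Stack      Input        Action
  1  $ T        b c x b x $  expand T → b U R U
  2  $ U R U b  b c x b x $  match b
  3  $ U R U    c x b x $    expand U → c x
  4  $ U R x c  c x b x $    match c
  5  $ U R x    x b x $      match x
  6  $ U R      b x $        expand R → epsilon
Stack after step 6: $ U (top = U).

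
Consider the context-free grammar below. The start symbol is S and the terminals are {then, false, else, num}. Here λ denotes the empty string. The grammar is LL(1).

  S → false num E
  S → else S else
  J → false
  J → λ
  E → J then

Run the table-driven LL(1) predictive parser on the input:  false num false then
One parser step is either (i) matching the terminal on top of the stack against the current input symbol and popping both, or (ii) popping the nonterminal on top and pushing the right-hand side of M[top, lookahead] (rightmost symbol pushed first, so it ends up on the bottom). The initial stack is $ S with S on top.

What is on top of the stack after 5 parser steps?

false

     Stack          Input                   Action
  1  $ S            false num false then $  expand S → false num E
  2  $ E num false  false num false then $  match false
  3  $ E num        num false then $        match num
  4  $ E            false then $            expand E → J then
  5  $ then J       false then $            expand J → false
Stack after step 5: $ then false (top = false).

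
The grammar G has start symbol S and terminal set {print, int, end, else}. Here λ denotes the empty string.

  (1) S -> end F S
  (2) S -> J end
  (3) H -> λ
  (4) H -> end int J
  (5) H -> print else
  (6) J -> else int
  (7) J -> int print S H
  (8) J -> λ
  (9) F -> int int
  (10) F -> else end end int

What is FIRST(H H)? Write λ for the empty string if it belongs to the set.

{λ, end, print}

FIRST(H): from H->λ we get {λ}; from H->end int J we get {end}; from H->print else we get {print}. So FIRST(H) = {λ, end, print}.
FIRST(J): from J->else int we get {else}; from J->int print S H we get {int}; from J->λ we get {λ}. So FIRST(J) = {λ, else, int}.
FIRST(F): from F->int int we get {int}; from F->else end end int we get {else}. So FIRST(F) = {else, int}.
FIRST(S): from S->end F S we get {end}; from S->J end we get {else, end, int}. So FIRST(S) = {else, end, int}.
FIRST(H H): take FIRST of each symbol in turn, carrying on past any symbol whose FIRST contains λ; result {λ, end, print}.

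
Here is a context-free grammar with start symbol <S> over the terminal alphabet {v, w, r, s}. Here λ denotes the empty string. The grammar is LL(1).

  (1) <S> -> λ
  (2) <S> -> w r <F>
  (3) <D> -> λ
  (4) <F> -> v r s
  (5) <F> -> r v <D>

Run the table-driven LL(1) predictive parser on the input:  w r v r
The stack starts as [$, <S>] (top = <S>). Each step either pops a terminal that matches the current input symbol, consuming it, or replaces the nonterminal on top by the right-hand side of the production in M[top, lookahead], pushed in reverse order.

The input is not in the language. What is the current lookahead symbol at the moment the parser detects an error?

step 1: stack=$ <S>  input=w r v r $  — expand <S> -> w r <F>
step 2: stack=$ <F> r w  input=w r v r $  — match w
step 3: stack=$ <F> r  input=r v r $  — match r
step 4: stack=$ <F>  input=v r $  — expand <F> -> v r s
step 5: stack=$ s r v  input=v r $  — match v
step 6: stack=$ s r  input=r $  — match r
step 7: stack=$ s  input=$  — error: top is terminal s but lookahead is $

$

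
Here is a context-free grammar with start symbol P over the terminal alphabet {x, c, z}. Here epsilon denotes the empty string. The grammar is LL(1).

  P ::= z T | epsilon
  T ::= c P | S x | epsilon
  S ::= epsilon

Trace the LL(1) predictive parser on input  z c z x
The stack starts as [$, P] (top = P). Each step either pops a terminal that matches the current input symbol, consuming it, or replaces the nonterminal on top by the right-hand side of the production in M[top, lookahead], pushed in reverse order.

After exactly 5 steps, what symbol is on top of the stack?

step 1: stack=$ P  input=z c z x $  — expand P ::= z T
step 2: stack=$ T z  input=z c z x $  — match z
step 3: stack=$ T  input=c z x $  — expand T ::= c P
step 4: stack=$ P c  input=c z x $  — match c
step 5: stack=$ P  input=z x $  — expand P ::= z T
Stack after step 5: $ T z (top = z).

z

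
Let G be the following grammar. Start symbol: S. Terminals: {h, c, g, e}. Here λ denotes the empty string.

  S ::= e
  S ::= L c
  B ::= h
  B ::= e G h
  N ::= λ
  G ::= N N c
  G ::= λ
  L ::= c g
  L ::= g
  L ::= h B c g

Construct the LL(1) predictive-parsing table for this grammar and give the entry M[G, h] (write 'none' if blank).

FIRST(B) = {e, h}
FIRST(N) = {λ}
FIRST(L) = {c, g, h}
FIRST(S) = {c, e, g, h}  (via L c)
FIRST(G) = {λ, c}  (via N N c)
FOLLOW(S) includes $ since S is the start symbol.
FOLLOW(G): in B::=e G h, G is followed by h with FIRST {h}. Thus FOLLOW(G) = {h}.
For G ::= N N c: FIRST(N N c) = {c}, so it goes in M[G, t] for t ∈ {c}.
For G ::= λ: FIRST(λ) = {λ}, so it goes in M[G, t] for t ∈ {}; since λ ∈ FIRST, also for every t ∈ FOLLOW(G) = {h}.

G ::= λ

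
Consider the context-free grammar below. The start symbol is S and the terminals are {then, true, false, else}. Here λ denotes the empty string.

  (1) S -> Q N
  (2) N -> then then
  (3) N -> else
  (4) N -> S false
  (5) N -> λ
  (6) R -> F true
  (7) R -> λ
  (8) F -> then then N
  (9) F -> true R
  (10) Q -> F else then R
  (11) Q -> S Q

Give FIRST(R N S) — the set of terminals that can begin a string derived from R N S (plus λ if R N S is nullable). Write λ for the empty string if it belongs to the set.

FIRST(F) = {then, true}
FIRST(R) = {λ, then, true}  (via F true)
FIRST(S) = {then, true}  (via Q N)
FIRST(N) = {λ, else, then, true}  (via S false)
FIRST(Q) = {then, true}  (via F else then R, S Q)
FIRST(R N S): take FIRST of each symbol in turn, carrying on past any symbol whose FIRST contains λ; result {else, then, true}.

{else, then, true}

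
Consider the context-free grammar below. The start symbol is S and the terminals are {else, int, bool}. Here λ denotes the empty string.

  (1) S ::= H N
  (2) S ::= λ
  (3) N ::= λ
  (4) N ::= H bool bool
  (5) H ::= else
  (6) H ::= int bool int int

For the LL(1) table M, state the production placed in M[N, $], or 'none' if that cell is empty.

FIRST(H) = {else, int}
FIRST(S) = {λ, else, int}  (via H N)
FIRST(N) = {λ, else, int}  (via H bool bool)
FOLLOW(S) includes $ since S is the start symbol.
FOLLOW(S): S appears on no right-hand side. Thus FOLLOW(S) = {$}.
FOLLOW(N): in S::=H N, the suffix after N is empty, so FOLLOW(N) ⊇ FOLLOW(S) = {$}. Thus FOLLOW(N) = {$}.
For N ::= λ: FIRST(λ) = {λ}, so it goes in M[N, t] for t ∈ {}; since λ ∈ FIRST, also for every t ∈ FOLLOW(N) = {$}.
For N ::= H bool bool: FIRST(H bool bool) = {else, int}, so it goes in M[N, t] for t ∈ {else, int}.

N ::= λ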